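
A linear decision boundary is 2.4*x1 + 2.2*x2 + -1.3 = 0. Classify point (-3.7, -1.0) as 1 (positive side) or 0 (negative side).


Compute 2.4 * -3.7 + 2.2 * -1.0 + -1.3
= -8.88 + -2.2 + -1.3
= -12.38
Since -12.38 < 0, the point is on the negative side.

0


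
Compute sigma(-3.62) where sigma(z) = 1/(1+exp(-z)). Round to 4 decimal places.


sigmoid(z) = 1 / (1 + exp(-z))
exp(-(-3.62)) = exp(3.62) = 37.3376
1 + 37.3376 = 38.3376
1 / 38.3376 = 0.0261

0.0261


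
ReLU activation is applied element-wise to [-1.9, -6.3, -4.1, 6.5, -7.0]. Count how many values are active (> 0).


ReLU(x) = max(0, x) for each element:
ReLU(-1.9) = 0
ReLU(-6.3) = 0
ReLU(-4.1) = 0
ReLU(6.5) = 6.5
ReLU(-7.0) = 0
Active neurons (>0): 1

1


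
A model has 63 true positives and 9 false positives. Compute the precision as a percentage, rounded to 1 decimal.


Precision = TP / (TP + FP) * 100
= 63 / (63 + 9)
= 63 / 72
= 0.875
= 87.5%

87.5


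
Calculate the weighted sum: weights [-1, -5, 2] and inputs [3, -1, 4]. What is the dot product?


Element-wise products:
-1 * 3 = -3
-5 * -1 = 5
2 * 4 = 8
Sum = -3 + 5 + 8
= 10

10


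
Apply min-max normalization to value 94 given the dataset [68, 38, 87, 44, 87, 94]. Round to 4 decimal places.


Min = 38, Max = 94
Range = 94 - 38 = 56
Scaled = (x - min) / (max - min)
= (94 - 38) / 56
= 56 / 56
= 1.0000

1.0000


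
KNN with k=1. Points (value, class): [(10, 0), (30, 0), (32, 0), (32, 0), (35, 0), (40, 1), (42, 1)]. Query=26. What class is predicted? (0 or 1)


Distances from query 26:
Point 30 (class 0): distance = 4
K=1 nearest neighbors: classes = [0]
Votes for class 1: 0 / 1
Majority vote => class 0

0


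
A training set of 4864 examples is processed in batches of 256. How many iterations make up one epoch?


Iterations per epoch = dataset_size / batch_size
= 4864 / 256
= 19

19


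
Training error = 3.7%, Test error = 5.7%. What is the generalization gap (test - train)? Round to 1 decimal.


Generalization gap = test_error - train_error
= 5.7 - 3.7
= 2.0%
A moderate gap.

2.0


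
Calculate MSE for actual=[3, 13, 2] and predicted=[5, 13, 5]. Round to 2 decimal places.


Differences: [-2, 0, -3]
Squared errors: [4, 0, 9]
Sum of squared errors = 13
MSE = 13 / 3 = 4.33

4.33


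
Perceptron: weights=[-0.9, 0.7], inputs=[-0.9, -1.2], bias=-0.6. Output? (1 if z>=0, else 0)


z = w . x + b
= -0.9*-0.9 + 0.7*-1.2 + -0.6
= 0.81 + -0.84 + -0.6
= -0.03 + -0.6
= -0.63
Since z = -0.63 < 0, output = 0

0


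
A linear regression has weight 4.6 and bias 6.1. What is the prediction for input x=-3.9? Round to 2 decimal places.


y = 4.6 * -3.9 + (6.1)
= -17.94 + (6.1)
= -11.84

-11.84


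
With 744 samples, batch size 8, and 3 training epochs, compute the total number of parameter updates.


Iterations per epoch = 744 / 8 = 93
Total updates = iterations_per_epoch * epochs
= 93 * 3
= 279

279


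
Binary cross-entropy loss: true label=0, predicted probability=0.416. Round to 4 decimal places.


For y=0: Loss = -log(1-p)
= -log(1 - 0.416)
= -log(0.584)
= -(-0.5379)
= 0.5379

0.5379


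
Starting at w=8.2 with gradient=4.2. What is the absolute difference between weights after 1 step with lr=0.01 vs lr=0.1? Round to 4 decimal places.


With lr=0.01: w_new = 8.2 - 0.01 * 4.2 = 8.158
With lr=0.1: w_new = 8.2 - 0.1 * 4.2 = 7.78
Absolute difference = |8.158 - 7.78|
= 0.3780

0.3780


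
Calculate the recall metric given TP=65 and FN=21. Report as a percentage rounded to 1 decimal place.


Recall = TP / (TP + FN) * 100
= 65 / (65 + 21)
= 65 / 86
= 0.7558
= 75.6%

75.6


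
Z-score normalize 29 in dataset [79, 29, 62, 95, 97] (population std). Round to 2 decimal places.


Mean = (79 + 29 + 62 + 95 + 97) / 5 = 72.4
Variance = sum((x_i - mean)^2) / n = 630.24
Std = sqrt(630.24) = 25.1046
Z = (x - mean) / std
= (29 - 72.4) / 25.1046
= -43.4 / 25.1046
= -1.73

-1.73


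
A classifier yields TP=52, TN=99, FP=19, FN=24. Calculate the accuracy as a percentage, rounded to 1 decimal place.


Accuracy = (TP + TN) / (TP + TN + FP + FN) * 100
= (52 + 99) / (52 + 99 + 19 + 24)
= 151 / 194
= 0.7784
= 77.8%

77.8


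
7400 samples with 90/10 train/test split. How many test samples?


Train samples = 7400 * 90% = 6660
Test samples = 7400 - 6660
= 740

740


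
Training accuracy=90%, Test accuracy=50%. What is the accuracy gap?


Gap = train_accuracy - test_accuracy
= 90 - 50
= 40%
This large gap strongly indicates overfitting.

40


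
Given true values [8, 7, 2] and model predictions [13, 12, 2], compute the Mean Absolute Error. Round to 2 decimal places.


Absolute errors: [5, 5, 0]
Sum of absolute errors = 10
MAE = 10 / 3 = 3.33

3.33


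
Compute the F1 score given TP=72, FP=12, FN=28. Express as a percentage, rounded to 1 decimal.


Precision = TP / (TP + FP) = 72 / 84 = 0.8571
Recall = TP / (TP + FN) = 72 / 100 = 0.72
F1 = 2 * P * R / (P + R)
= 2 * 0.8571 * 0.72 / (0.8571 + 0.72)
= 1.2343 / 1.5771
= 0.7826
As percentage: 78.3%

78.3


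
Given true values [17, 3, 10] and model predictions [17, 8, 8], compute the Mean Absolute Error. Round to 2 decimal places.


Absolute errors: [0, 5, 2]
Sum of absolute errors = 7
MAE = 7 / 3 = 2.33

2.33


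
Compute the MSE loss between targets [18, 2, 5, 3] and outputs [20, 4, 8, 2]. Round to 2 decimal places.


Differences: [-2, -2, -3, 1]
Squared errors: [4, 4, 9, 1]
Sum of squared errors = 18
MSE = 18 / 4 = 4.50

4.50


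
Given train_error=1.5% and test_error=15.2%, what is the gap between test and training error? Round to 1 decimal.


Generalization gap = test_error - train_error
= 15.2 - 1.5
= 13.7%
A large gap suggests overfitting.

13.7


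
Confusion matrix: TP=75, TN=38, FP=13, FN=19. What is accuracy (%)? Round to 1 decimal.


Accuracy = (TP + TN) / (TP + TN + FP + FN) * 100
= (75 + 38) / (75 + 38 + 13 + 19)
= 113 / 145
= 0.7793
= 77.9%

77.9


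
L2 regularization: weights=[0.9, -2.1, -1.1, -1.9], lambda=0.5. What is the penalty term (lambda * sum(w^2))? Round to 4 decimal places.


Squaring each weight:
0.9^2 = 0.81
(-2.1)^2 = 4.41
(-1.1)^2 = 1.21
(-1.9)^2 = 3.61
Sum of squares = 10.04
Penalty = 0.5 * 10.04 = 5.0200

5.0200


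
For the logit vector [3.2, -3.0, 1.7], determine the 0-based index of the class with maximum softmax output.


Softmax is a monotonic transformation, so it preserves the argmax.
We need to find the index of the maximum logit.
Index 0: 3.2
Index 1: -3.0
Index 2: 1.7
Maximum logit = 3.2 at index 0

0


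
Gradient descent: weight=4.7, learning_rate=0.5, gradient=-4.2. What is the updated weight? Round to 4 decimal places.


w_new = w_old - lr * gradient
= 4.7 - 0.5 * -4.2
= 4.7 - (-2.1)
= 6.8000

6.8000


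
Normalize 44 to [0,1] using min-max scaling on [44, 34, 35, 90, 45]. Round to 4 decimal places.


Min = 34, Max = 90
Range = 90 - 34 = 56
Scaled = (x - min) / (max - min)
= (44 - 34) / 56
= 10 / 56
= 0.1786

0.1786


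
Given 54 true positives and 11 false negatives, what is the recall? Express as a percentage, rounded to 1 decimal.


Recall = TP / (TP + FN) * 100
= 54 / (54 + 11)
= 54 / 65
= 0.8308
= 83.1%

83.1


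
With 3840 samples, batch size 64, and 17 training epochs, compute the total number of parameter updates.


Iterations per epoch = 3840 / 64 = 60
Total updates = iterations_per_epoch * epochs
= 60 * 17
= 1020

1020


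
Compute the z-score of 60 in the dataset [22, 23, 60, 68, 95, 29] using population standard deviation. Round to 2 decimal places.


Mean = (22 + 23 + 60 + 68 + 95 + 29) / 6 = 49.5
Variance = sum((x_i - mean)^2) / n = 733.5833
Std = sqrt(733.5833) = 27.0847
Z = (x - mean) / std
= (60 - 49.5) / 27.0847
= 10.5 / 27.0847
= 0.39

0.39


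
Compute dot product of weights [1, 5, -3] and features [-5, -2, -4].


Element-wise products:
1 * -5 = -5
5 * -2 = -10
-3 * -4 = 12
Sum = -5 + -10 + 12
= -3

-3


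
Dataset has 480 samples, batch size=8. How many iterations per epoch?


Iterations per epoch = dataset_size / batch_size
= 480 / 8
= 60

60


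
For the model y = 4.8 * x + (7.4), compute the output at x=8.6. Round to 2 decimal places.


y = 4.8 * 8.6 + (7.4)
= 41.28 + (7.4)
= 48.68

48.68


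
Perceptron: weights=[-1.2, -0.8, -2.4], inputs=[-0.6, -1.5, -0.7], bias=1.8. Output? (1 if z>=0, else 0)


z = w . x + b
= -1.2*-0.6 + -0.8*-1.5 + -2.4*-0.7 + 1.8
= 0.72 + 1.2 + 1.68 + 1.8
= 3.6 + 1.8
= 5.4
Since z = 5.4 >= 0, output = 1

1


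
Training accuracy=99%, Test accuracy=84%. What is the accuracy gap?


Gap = train_accuracy - test_accuracy
= 99 - 84
= 15%
This gap suggests the model is overfitting.

15


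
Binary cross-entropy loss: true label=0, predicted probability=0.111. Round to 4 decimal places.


For y=0: Loss = -log(1-p)
= -log(1 - 0.111)
= -log(0.889)
= -(-0.1177)
= 0.1177

0.1177


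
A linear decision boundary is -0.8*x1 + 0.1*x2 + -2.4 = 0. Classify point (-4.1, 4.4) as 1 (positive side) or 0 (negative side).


Compute -0.8 * -4.1 + 0.1 * 4.4 + -2.4
= 3.28 + 0.44 + -2.4
= 1.32
Since 1.32 >= 0, the point is on the positive side.

1


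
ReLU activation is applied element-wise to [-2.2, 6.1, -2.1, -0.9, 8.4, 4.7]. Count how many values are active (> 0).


ReLU(x) = max(0, x) for each element:
ReLU(-2.2) = 0
ReLU(6.1) = 6.1
ReLU(-2.1) = 0
ReLU(-0.9) = 0
ReLU(8.4) = 8.4
ReLU(4.7) = 4.7
Active neurons (>0): 3

3


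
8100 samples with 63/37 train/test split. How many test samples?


Train samples = 8100 * 63% = 5103
Test samples = 8100 - 5103
= 2997

2997


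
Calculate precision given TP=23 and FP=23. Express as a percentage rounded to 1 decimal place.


Precision = TP / (TP + FP) * 100
= 23 / (23 + 23)
= 23 / 46
= 0.5
= 50.0%

50.0


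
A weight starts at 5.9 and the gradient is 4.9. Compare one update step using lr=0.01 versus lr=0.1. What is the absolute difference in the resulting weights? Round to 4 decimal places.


With lr=0.01: w_new = 5.9 - 0.01 * 4.9 = 5.851
With lr=0.1: w_new = 5.9 - 0.1 * 4.9 = 5.41
Absolute difference = |5.851 - 5.41|
= 0.4410

0.4410


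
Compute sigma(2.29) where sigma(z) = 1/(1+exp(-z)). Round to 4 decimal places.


sigmoid(z) = 1 / (1 + exp(-z))
exp(-(2.29)) = exp(-2.29) = 0.1013
1 + 0.1013 = 1.1013
1 / 1.1013 = 0.9080

0.9080


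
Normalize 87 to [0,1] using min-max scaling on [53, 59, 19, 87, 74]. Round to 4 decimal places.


Min = 19, Max = 87
Range = 87 - 19 = 68
Scaled = (x - min) / (max - min)
= (87 - 19) / 68
= 68 / 68
= 1.0000

1.0000


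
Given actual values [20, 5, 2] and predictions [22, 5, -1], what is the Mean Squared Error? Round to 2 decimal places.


Differences: [-2, 0, 3]
Squared errors: [4, 0, 9]
Sum of squared errors = 13
MSE = 13 / 3 = 4.33

4.33


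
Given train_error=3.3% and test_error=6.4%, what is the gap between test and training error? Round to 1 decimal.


Generalization gap = test_error - train_error
= 6.4 - 3.3
= 3.1%
A moderate gap.

3.1


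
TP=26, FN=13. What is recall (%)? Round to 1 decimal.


Recall = TP / (TP + FN) * 100
= 26 / (26 + 13)
= 26 / 39
= 0.6667
= 66.7%

66.7


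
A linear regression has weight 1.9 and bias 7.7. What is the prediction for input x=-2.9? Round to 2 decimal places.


y = 1.9 * -2.9 + (7.7)
= -5.51 + (7.7)
= 2.19

2.19


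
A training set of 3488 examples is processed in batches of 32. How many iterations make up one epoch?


Iterations per epoch = dataset_size / batch_size
= 3488 / 32
= 109

109


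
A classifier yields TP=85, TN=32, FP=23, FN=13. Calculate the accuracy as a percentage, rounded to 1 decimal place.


Accuracy = (TP + TN) / (TP + TN + FP + FN) * 100
= (85 + 32) / (85 + 32 + 23 + 13)
= 117 / 153
= 0.7647
= 76.5%

76.5


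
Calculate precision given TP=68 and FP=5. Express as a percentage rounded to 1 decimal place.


Precision = TP / (TP + FP) * 100
= 68 / (68 + 5)
= 68 / 73
= 0.9315
= 93.2%

93.2


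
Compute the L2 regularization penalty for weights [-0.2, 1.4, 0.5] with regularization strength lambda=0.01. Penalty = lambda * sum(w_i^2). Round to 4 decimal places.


Squaring each weight:
(-0.2)^2 = 0.04
1.4^2 = 1.96
0.5^2 = 0.25
Sum of squares = 2.25
Penalty = 0.01 * 2.25 = 0.0225

0.0225


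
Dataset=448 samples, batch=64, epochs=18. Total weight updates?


Iterations per epoch = 448 / 64 = 7
Total updates = iterations_per_epoch * epochs
= 7 * 18
= 126

126


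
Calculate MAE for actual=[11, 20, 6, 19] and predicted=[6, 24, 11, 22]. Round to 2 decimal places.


Absolute errors: [5, 4, 5, 3]
Sum of absolute errors = 17
MAE = 17 / 4 = 4.25

4.25


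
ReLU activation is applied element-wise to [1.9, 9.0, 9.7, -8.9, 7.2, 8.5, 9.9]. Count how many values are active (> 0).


ReLU(x) = max(0, x) for each element:
ReLU(1.9) = 1.9
ReLU(9.0) = 9.0
ReLU(9.7) = 9.7
ReLU(-8.9) = 0
ReLU(7.2) = 7.2
ReLU(8.5) = 8.5
ReLU(9.9) = 9.9
Active neurons (>0): 6

6


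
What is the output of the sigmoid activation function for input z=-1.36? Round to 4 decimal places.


sigmoid(z) = 1 / (1 + exp(-z))
exp(-(-1.36)) = exp(1.36) = 3.8962
1 + 3.8962 = 4.8962
1 / 4.8962 = 0.2042

0.2042


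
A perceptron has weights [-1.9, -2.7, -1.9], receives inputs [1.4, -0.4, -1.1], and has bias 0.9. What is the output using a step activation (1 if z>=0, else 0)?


z = w . x + b
= -1.9*1.4 + -2.7*-0.4 + -1.9*-1.1 + 0.9
= -2.66 + 1.08 + 2.09 + 0.9
= 0.51 + 0.9
= 1.41
Since z = 1.41 >= 0, output = 1

1


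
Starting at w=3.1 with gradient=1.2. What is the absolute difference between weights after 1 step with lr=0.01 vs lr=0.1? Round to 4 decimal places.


With lr=0.01: w_new = 3.1 - 0.01 * 1.2 = 3.088
With lr=0.1: w_new = 3.1 - 0.1 * 1.2 = 2.98
Absolute difference = |3.088 - 2.98|
= 0.1080

0.1080


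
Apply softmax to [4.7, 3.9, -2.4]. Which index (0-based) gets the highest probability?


Softmax is a monotonic transformation, so it preserves the argmax.
We need to find the index of the maximum logit.
Index 0: 4.7
Index 1: 3.9
Index 2: -2.4
Maximum logit = 4.7 at index 0

0


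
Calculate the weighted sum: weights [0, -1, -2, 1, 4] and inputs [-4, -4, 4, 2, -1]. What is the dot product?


Element-wise products:
0 * -4 = 0
-1 * -4 = 4
-2 * 4 = -8
1 * 2 = 2
4 * -1 = -4
Sum = 0 + 4 + -8 + 2 + -4
= -6

-6


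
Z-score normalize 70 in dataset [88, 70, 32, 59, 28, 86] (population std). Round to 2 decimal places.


Mean = (88 + 70 + 32 + 59 + 28 + 86) / 6 = 60.5
Variance = sum((x_i - mean)^2) / n = 561.25
Std = sqrt(561.25) = 23.6907
Z = (x - mean) / std
= (70 - 60.5) / 23.6907
= 9.5 / 23.6907
= 0.40

0.40


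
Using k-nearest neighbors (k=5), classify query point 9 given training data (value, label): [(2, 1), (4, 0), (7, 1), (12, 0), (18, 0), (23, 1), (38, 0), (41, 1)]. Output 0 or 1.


Distances from query 9:
Point 7 (class 1): distance = 2
Point 12 (class 0): distance = 3
Point 4 (class 0): distance = 5
Point 2 (class 1): distance = 7
Point 18 (class 0): distance = 9
K=5 nearest neighbors: classes = [1, 0, 0, 1, 0]
Votes for class 1: 2 / 5
Majority vote => class 0

0


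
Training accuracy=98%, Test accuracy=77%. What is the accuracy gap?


Gap = train_accuracy - test_accuracy
= 98 - 77
= 21%
This large gap strongly indicates overfitting.

21


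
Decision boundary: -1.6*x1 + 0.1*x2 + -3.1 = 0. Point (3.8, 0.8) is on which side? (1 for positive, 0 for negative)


Compute -1.6 * 3.8 + 0.1 * 0.8 + -3.1
= -6.08 + 0.08 + -3.1
= -9.1
Since -9.1 < 0, the point is on the negative side.

0


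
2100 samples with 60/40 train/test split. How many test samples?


Train samples = 2100 * 60% = 1260
Test samples = 2100 - 1260
= 840

840


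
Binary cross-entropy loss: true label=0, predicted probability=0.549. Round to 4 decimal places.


For y=0: Loss = -log(1-p)
= -log(1 - 0.549)
= -log(0.451)
= -(-0.7963)
= 0.7963

0.7963


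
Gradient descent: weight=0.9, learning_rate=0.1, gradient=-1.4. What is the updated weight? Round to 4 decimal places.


w_new = w_old - lr * gradient
= 0.9 - 0.1 * -1.4
= 0.9 - (-0.14)
= 1.0400

1.0400


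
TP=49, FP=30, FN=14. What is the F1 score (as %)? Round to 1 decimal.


Precision = TP / (TP + FP) = 49 / 79 = 0.6203
Recall = TP / (TP + FN) = 49 / 63 = 0.7778
F1 = 2 * P * R / (P + R)
= 2 * 0.6203 * 0.7778 / (0.6203 + 0.7778)
= 0.9648 / 1.398
= 0.6901
As percentage: 69.0%

69.0


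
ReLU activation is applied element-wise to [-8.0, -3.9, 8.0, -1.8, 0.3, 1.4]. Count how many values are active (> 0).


ReLU(x) = max(0, x) for each element:
ReLU(-8.0) = 0
ReLU(-3.9) = 0
ReLU(8.0) = 8.0
ReLU(-1.8) = 0
ReLU(0.3) = 0.3
ReLU(1.4) = 1.4
Active neurons (>0): 3

3


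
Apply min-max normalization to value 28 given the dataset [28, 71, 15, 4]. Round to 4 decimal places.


Min = 4, Max = 71
Range = 71 - 4 = 67
Scaled = (x - min) / (max - min)
= (28 - 4) / 67
= 24 / 67
= 0.3582

0.3582


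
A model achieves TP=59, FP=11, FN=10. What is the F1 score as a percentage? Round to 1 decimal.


Precision = TP / (TP + FP) = 59 / 70 = 0.8429
Recall = TP / (TP + FN) = 59 / 69 = 0.8551
F1 = 2 * P * R / (P + R)
= 2 * 0.8429 * 0.8551 / (0.8429 + 0.8551)
= 1.4414 / 1.6979
= 0.8489
As percentage: 84.9%

84.9


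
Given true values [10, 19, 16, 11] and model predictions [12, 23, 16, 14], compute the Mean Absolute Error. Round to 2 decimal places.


Absolute errors: [2, 4, 0, 3]
Sum of absolute errors = 9
MAE = 9 / 4 = 2.25

2.25


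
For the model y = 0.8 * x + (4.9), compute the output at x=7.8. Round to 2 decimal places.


y = 0.8 * 7.8 + (4.9)
= 6.24 + (4.9)
= 11.14

11.14


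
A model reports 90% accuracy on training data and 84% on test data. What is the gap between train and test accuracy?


Gap = train_accuracy - test_accuracy
= 90 - 84
= 6%
This moderate gap may indicate mild overfitting.

6


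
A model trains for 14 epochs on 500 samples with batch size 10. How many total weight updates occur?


Iterations per epoch = 500 / 10 = 50
Total updates = iterations_per_epoch * epochs
= 50 * 14
= 700

700


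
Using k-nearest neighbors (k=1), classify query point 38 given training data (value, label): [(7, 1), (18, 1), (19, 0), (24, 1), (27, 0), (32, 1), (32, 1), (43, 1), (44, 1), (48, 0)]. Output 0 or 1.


Distances from query 38:
Point 43 (class 1): distance = 5
K=1 nearest neighbors: classes = [1]
Votes for class 1: 1 / 1
Majority vote => class 1

1


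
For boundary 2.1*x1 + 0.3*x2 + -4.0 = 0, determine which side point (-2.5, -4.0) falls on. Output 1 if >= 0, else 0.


Compute 2.1 * -2.5 + 0.3 * -4.0 + -4.0
= -5.25 + -1.2 + -4.0
= -10.45
Since -10.45 < 0, the point is on the negative side.

0


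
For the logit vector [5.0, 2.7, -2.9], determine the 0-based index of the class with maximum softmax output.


Softmax is a monotonic transformation, so it preserves the argmax.
We need to find the index of the maximum logit.
Index 0: 5.0
Index 1: 2.7
Index 2: -2.9
Maximum logit = 5.0 at index 0

0


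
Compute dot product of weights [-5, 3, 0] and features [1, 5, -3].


Element-wise products:
-5 * 1 = -5
3 * 5 = 15
0 * -3 = 0
Sum = -5 + 15 + 0
= 10

10


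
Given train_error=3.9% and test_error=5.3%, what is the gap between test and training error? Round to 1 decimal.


Generalization gap = test_error - train_error
= 5.3 - 3.9
= 1.4%
A small gap suggests good generalization.

1.4


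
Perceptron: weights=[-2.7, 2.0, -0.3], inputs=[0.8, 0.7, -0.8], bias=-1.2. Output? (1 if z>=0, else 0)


z = w . x + b
= -2.7*0.8 + 2.0*0.7 + -0.3*-0.8 + -1.2
= -2.16 + 1.4 + 0.24 + -1.2
= -0.52 + -1.2
= -1.72
Since z = -1.72 < 0, output = 0

0


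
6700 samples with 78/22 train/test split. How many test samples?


Train samples = 6700 * 78% = 5226
Test samples = 6700 - 5226
= 1474

1474


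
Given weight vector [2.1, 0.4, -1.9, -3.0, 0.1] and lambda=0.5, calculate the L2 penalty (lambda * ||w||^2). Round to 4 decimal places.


Squaring each weight:
2.1^2 = 4.41
0.4^2 = 0.16
(-1.9)^2 = 3.61
(-3.0)^2 = 9.0
0.1^2 = 0.01
Sum of squares = 17.19
Penalty = 0.5 * 17.19 = 8.5950

8.5950


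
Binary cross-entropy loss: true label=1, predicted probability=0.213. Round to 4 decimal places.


For y=1: Loss = -log(p)
= -log(0.213)
= -(-1.5465)
= 1.5465

1.5465


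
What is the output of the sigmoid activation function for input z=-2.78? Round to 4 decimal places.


sigmoid(z) = 1 / (1 + exp(-z))
exp(-(-2.78)) = exp(2.78) = 16.119
1 + 16.119 = 17.119
1 / 17.119 = 0.0584

0.0584


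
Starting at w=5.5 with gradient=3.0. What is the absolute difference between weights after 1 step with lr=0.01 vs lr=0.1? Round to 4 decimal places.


With lr=0.01: w_new = 5.5 - 0.01 * 3.0 = 5.47
With lr=0.1: w_new = 5.5 - 0.1 * 3.0 = 5.2
Absolute difference = |5.47 - 5.2|
= 0.2700

0.2700


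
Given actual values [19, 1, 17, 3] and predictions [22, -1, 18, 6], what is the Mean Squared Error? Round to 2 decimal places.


Differences: [-3, 2, -1, -3]
Squared errors: [9, 4, 1, 9]
Sum of squared errors = 23
MSE = 23 / 4 = 5.75

5.75


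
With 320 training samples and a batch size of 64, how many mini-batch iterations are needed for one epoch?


Iterations per epoch = dataset_size / batch_size
= 320 / 64
= 5

5


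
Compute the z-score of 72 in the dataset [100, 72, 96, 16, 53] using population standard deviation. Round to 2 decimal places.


Mean = (100 + 72 + 96 + 16 + 53) / 5 = 67.4
Variance = sum((x_i - mean)^2) / n = 950.24
Std = sqrt(950.24) = 30.826
Z = (x - mean) / std
= (72 - 67.4) / 30.826
= 4.6 / 30.826
= 0.15

0.15


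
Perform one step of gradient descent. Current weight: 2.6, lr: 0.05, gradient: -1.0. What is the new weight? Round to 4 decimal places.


w_new = w_old - lr * gradient
= 2.6 - 0.05 * -1.0
= 2.6 - (-0.05)
= 2.6500

2.6500


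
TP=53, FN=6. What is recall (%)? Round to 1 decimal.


Recall = TP / (TP + FN) * 100
= 53 / (53 + 6)
= 53 / 59
= 0.8983
= 89.8%

89.8


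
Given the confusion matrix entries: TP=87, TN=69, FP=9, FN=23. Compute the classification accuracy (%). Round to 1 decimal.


Accuracy = (TP + TN) / (TP + TN + FP + FN) * 100
= (87 + 69) / (87 + 69 + 9 + 23)
= 156 / 188
= 0.8298
= 83.0%

83.0


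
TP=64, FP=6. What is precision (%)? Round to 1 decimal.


Precision = TP / (TP + FP) * 100
= 64 / (64 + 6)
= 64 / 70
= 0.9143
= 91.4%

91.4


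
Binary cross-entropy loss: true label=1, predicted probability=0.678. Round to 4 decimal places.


For y=1: Loss = -log(p)
= -log(0.678)
= -(-0.3886)
= 0.3886

0.3886


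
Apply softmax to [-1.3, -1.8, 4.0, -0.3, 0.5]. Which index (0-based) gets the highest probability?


Softmax is a monotonic transformation, so it preserves the argmax.
We need to find the index of the maximum logit.
Index 0: -1.3
Index 1: -1.8
Index 2: 4.0
Index 3: -0.3
Index 4: 0.5
Maximum logit = 4.0 at index 2

2


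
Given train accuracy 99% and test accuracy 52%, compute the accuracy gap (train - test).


Gap = train_accuracy - test_accuracy
= 99 - 52
= 47%
This large gap strongly indicates overfitting.

47


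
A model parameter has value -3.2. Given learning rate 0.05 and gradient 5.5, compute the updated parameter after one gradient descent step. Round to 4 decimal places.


w_new = w_old - lr * gradient
= -3.2 - 0.05 * 5.5
= -3.2 - (0.275)
= -3.4750

-3.4750


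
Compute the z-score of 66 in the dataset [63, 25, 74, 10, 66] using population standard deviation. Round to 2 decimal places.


Mean = (63 + 25 + 74 + 10 + 66) / 5 = 47.6
Variance = sum((x_i - mean)^2) / n = 639.44
Std = sqrt(639.44) = 25.2872
Z = (x - mean) / std
= (66 - 47.6) / 25.2872
= 18.4 / 25.2872
= 0.73

0.73


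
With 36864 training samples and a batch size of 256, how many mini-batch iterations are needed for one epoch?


Iterations per epoch = dataset_size / batch_size
= 36864 / 256
= 144

144


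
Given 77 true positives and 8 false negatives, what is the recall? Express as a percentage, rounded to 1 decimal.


Recall = TP / (TP + FN) * 100
= 77 / (77 + 8)
= 77 / 85
= 0.9059
= 90.6%

90.6


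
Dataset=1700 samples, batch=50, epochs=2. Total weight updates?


Iterations per epoch = 1700 / 50 = 34
Total updates = iterations_per_epoch * epochs
= 34 * 2
= 68

68


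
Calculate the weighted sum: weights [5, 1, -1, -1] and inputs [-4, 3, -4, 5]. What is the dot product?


Element-wise products:
5 * -4 = -20
1 * 3 = 3
-1 * -4 = 4
-1 * 5 = -5
Sum = -20 + 3 + 4 + -5
= -18

-18


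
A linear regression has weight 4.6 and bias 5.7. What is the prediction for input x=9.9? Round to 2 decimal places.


y = 4.6 * 9.9 + (5.7)
= 45.54 + (5.7)
= 51.24

51.24


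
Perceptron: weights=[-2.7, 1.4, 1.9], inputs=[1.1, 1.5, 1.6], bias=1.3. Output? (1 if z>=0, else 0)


z = w . x + b
= -2.7*1.1 + 1.4*1.5 + 1.9*1.6 + 1.3
= -2.97 + 2.1 + 3.04 + 1.3
= 2.17 + 1.3
= 3.47
Since z = 3.47 >= 0, output = 1

1


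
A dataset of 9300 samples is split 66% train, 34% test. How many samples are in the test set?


Train samples = 9300 * 66% = 6138
Test samples = 9300 - 6138
= 3162

3162


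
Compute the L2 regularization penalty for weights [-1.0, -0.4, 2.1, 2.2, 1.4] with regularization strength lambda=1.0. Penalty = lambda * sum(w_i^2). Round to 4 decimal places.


Squaring each weight:
(-1.0)^2 = 1.0
(-0.4)^2 = 0.16
2.1^2 = 4.41
2.2^2 = 4.84
1.4^2 = 1.96
Sum of squares = 12.37
Penalty = 1.0 * 12.37 = 12.3700

12.3700


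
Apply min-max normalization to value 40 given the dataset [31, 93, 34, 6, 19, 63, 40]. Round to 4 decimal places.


Min = 6, Max = 93
Range = 93 - 6 = 87
Scaled = (x - min) / (max - min)
= (40 - 6) / 87
= 34 / 87
= 0.3908

0.3908


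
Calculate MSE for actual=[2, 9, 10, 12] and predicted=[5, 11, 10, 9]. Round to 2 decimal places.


Differences: [-3, -2, 0, 3]
Squared errors: [9, 4, 0, 9]
Sum of squared errors = 22
MSE = 22 / 4 = 5.50

5.50


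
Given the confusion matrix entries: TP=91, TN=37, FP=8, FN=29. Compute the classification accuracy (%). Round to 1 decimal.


Accuracy = (TP + TN) / (TP + TN + FP + FN) * 100
= (91 + 37) / (91 + 37 + 8 + 29)
= 128 / 165
= 0.7758
= 77.6%

77.6


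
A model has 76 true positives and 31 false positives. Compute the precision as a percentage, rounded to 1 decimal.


Precision = TP / (TP + FP) * 100
= 76 / (76 + 31)
= 76 / 107
= 0.7103
= 71.0%

71.0


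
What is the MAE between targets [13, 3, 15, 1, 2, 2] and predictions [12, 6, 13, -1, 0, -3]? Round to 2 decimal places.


Absolute errors: [1, 3, 2, 2, 2, 5]
Sum of absolute errors = 15
MAE = 15 / 6 = 2.50

2.50


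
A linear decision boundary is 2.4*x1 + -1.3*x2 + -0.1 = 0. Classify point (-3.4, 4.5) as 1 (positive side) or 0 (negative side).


Compute 2.4 * -3.4 + -1.3 * 4.5 + -0.1
= -8.16 + -5.85 + -0.1
= -14.11
Since -14.11 < 0, the point is on the negative side.

0


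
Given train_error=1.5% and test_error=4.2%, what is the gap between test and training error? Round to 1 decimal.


Generalization gap = test_error - train_error
= 4.2 - 1.5
= 2.7%
A moderate gap.

2.7


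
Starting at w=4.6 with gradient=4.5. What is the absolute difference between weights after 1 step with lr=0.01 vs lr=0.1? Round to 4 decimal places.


With lr=0.01: w_new = 4.6 - 0.01 * 4.5 = 4.555
With lr=0.1: w_new = 4.6 - 0.1 * 4.5 = 4.15
Absolute difference = |4.555 - 4.15|
= 0.4050

0.4050


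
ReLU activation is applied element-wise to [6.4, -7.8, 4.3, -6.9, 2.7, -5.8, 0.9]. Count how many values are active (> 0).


ReLU(x) = max(0, x) for each element:
ReLU(6.4) = 6.4
ReLU(-7.8) = 0
ReLU(4.3) = 4.3
ReLU(-6.9) = 0
ReLU(2.7) = 2.7
ReLU(-5.8) = 0
ReLU(0.9) = 0.9
Active neurons (>0): 4

4


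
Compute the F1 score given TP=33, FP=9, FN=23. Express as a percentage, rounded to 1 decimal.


Precision = TP / (TP + FP) = 33 / 42 = 0.7857
Recall = TP / (TP + FN) = 33 / 56 = 0.5893
F1 = 2 * P * R / (P + R)
= 2 * 0.7857 * 0.5893 / (0.7857 + 0.5893)
= 0.926 / 1.375
= 0.6735
As percentage: 67.3%

67.3


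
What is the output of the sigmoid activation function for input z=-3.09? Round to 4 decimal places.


sigmoid(z) = 1 / (1 + exp(-z))
exp(-(-3.09)) = exp(3.09) = 21.9771
1 + 21.9771 = 22.9771
1 / 22.9771 = 0.0435

0.0435


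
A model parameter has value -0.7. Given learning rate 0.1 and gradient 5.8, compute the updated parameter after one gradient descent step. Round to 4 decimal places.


w_new = w_old - lr * gradient
= -0.7 - 0.1 * 5.8
= -0.7 - (0.58)
= -1.2800

-1.2800


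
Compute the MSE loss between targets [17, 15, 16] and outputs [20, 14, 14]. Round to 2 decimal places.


Differences: [-3, 1, 2]
Squared errors: [9, 1, 4]
Sum of squared errors = 14
MSE = 14 / 3 = 4.67

4.67


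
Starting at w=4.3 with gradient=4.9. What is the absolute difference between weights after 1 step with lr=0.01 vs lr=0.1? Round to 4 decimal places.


With lr=0.01: w_new = 4.3 - 0.01 * 4.9 = 4.251
With lr=0.1: w_new = 4.3 - 0.1 * 4.9 = 3.81
Absolute difference = |4.251 - 3.81|
= 0.4410

0.4410


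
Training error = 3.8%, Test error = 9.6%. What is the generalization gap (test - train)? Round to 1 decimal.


Generalization gap = test_error - train_error
= 9.6 - 3.8
= 5.8%
A moderate gap.

5.8


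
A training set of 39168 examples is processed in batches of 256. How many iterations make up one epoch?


Iterations per epoch = dataset_size / batch_size
= 39168 / 256
= 153

153


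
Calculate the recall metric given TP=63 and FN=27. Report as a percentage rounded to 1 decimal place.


Recall = TP / (TP + FN) * 100
= 63 / (63 + 27)
= 63 / 90
= 0.7
= 70.0%

70.0


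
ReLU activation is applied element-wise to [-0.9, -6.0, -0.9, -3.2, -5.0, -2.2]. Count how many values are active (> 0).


ReLU(x) = max(0, x) for each element:
ReLU(-0.9) = 0
ReLU(-6.0) = 0
ReLU(-0.9) = 0
ReLU(-3.2) = 0
ReLU(-5.0) = 0
ReLU(-2.2) = 0
Active neurons (>0): 0

0


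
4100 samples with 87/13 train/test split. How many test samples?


Train samples = 4100 * 87% = 3567
Test samples = 4100 - 3567
= 533

533


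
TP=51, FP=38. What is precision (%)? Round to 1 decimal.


Precision = TP / (TP + FP) * 100
= 51 / (51 + 38)
= 51 / 89
= 0.573
= 57.3%

57.3


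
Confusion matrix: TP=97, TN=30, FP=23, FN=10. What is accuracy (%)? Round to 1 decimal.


Accuracy = (TP + TN) / (TP + TN + FP + FN) * 100
= (97 + 30) / (97 + 30 + 23 + 10)
= 127 / 160
= 0.7937
= 79.4%

79.4


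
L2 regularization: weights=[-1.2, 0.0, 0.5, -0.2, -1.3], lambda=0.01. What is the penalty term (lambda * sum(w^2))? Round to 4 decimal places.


Squaring each weight:
(-1.2)^2 = 1.44
0.0^2 = 0.0
0.5^2 = 0.25
(-0.2)^2 = 0.04
(-1.3)^2 = 1.69
Sum of squares = 3.42
Penalty = 0.01 * 3.42 = 0.0342

0.0342


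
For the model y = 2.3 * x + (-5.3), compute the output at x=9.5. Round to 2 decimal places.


y = 2.3 * 9.5 + (-5.3)
= 21.85 + (-5.3)
= 16.55

16.55


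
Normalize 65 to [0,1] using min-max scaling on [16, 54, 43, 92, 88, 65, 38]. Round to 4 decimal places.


Min = 16, Max = 92
Range = 92 - 16 = 76
Scaled = (x - min) / (max - min)
= (65 - 16) / 76
= 49 / 76
= 0.6447

0.6447


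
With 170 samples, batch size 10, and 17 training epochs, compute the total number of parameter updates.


Iterations per epoch = 170 / 10 = 17
Total updates = iterations_per_epoch * epochs
= 17 * 17
= 289

289


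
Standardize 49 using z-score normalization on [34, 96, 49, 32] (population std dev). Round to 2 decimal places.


Mean = (34 + 96 + 49 + 32) / 4 = 52.75
Variance = sum((x_i - mean)^2) / n = 666.6875
Std = sqrt(666.6875) = 25.8203
Z = (x - mean) / std
= (49 - 52.75) / 25.8203
= -3.75 / 25.8203
= -0.15

-0.15


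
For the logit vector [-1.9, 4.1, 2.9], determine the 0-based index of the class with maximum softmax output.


Softmax is a monotonic transformation, so it preserves the argmax.
We need to find the index of the maximum logit.
Index 0: -1.9
Index 1: 4.1
Index 2: 2.9
Maximum logit = 4.1 at index 1

1


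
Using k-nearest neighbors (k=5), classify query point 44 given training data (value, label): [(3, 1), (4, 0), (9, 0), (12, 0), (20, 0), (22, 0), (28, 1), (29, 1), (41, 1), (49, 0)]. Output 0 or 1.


Distances from query 44:
Point 41 (class 1): distance = 3
Point 49 (class 0): distance = 5
Point 29 (class 1): distance = 15
Point 28 (class 1): distance = 16
Point 22 (class 0): distance = 22
K=5 nearest neighbors: classes = [1, 0, 1, 1, 0]
Votes for class 1: 3 / 5
Majority vote => class 1

1


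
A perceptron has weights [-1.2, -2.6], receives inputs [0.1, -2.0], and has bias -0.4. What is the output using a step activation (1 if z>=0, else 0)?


z = w . x + b
= -1.2*0.1 + -2.6*-2.0 + -0.4
= -0.12 + 5.2 + -0.4
= 5.08 + -0.4
= 4.68
Since z = 4.68 >= 0, output = 1

1


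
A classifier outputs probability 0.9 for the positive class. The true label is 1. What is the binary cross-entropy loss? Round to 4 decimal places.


For y=1: Loss = -log(p)
= -log(0.9)
= -(-0.1054)
= 0.1054

0.1054


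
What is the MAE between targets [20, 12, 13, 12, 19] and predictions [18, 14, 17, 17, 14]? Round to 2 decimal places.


Absolute errors: [2, 2, 4, 5, 5]
Sum of absolute errors = 18
MAE = 18 / 5 = 3.60

3.60


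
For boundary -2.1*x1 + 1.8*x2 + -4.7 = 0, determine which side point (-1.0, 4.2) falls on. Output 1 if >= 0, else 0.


Compute -2.1 * -1.0 + 1.8 * 4.2 + -4.7
= 2.1 + 7.56 + -4.7
= 4.96
Since 4.96 >= 0, the point is on the positive side.

1


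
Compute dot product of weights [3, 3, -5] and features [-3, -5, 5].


Element-wise products:
3 * -3 = -9
3 * -5 = -15
-5 * 5 = -25
Sum = -9 + -15 + -25
= -49

-49


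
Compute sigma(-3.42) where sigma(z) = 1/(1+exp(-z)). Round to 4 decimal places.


sigmoid(z) = 1 / (1 + exp(-z))
exp(-(-3.42)) = exp(3.42) = 30.5694
1 + 30.5694 = 31.5694
1 / 31.5694 = 0.0317

0.0317


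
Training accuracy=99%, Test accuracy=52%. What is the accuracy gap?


Gap = train_accuracy - test_accuracy
= 99 - 52
= 47%
This large gap strongly indicates overfitting.

47


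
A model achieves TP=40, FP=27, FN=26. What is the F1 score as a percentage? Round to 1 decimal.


Precision = TP / (TP + FP) = 40 / 67 = 0.597
Recall = TP / (TP + FN) = 40 / 66 = 0.6061
F1 = 2 * P * R / (P + R)
= 2 * 0.597 * 0.6061 / (0.597 + 0.6061)
= 0.7237 / 1.2031
= 0.6015
As percentage: 60.2%

60.2


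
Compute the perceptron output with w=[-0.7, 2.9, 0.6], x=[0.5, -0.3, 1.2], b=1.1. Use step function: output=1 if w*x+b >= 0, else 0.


z = w . x + b
= -0.7*0.5 + 2.9*-0.3 + 0.6*1.2 + 1.1
= -0.35 + -0.87 + 0.72 + 1.1
= -0.5 + 1.1
= 0.6
Since z = 0.6 >= 0, output = 1

1


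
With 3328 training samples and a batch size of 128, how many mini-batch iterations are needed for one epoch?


Iterations per epoch = dataset_size / batch_size
= 3328 / 128
= 26

26


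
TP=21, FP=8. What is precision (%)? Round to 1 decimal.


Precision = TP / (TP + FP) * 100
= 21 / (21 + 8)
= 21 / 29
= 0.7241
= 72.4%

72.4


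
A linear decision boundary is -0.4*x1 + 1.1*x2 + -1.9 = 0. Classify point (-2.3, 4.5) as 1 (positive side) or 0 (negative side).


Compute -0.4 * -2.3 + 1.1 * 4.5 + -1.9
= 0.92 + 4.95 + -1.9
= 3.97
Since 3.97 >= 0, the point is on the positive side.

1


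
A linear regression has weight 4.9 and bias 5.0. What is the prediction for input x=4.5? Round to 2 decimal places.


y = 4.9 * 4.5 + (5.0)
= 22.05 + (5.0)
= 27.05

27.05


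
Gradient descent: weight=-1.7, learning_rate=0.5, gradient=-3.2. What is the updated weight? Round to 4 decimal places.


w_new = w_old - lr * gradient
= -1.7 - 0.5 * -3.2
= -1.7 - (-1.6)
= -0.1000

-0.1000


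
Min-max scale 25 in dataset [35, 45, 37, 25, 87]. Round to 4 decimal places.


Min = 25, Max = 87
Range = 87 - 25 = 62
Scaled = (x - min) / (max - min)
= (25 - 25) / 62
= 0 / 62
= 0.0000

0.0000


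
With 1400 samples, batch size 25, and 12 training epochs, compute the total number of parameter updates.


Iterations per epoch = 1400 / 25 = 56
Total updates = iterations_per_epoch * epochs
= 56 * 12
= 672

672


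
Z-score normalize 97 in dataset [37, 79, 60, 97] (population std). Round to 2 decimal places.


Mean = (37 + 79 + 60 + 97) / 4 = 68.25
Variance = sum((x_i - mean)^2) / n = 496.6875
Std = sqrt(496.6875) = 22.2865
Z = (x - mean) / std
= (97 - 68.25) / 22.2865
= 28.75 / 22.2865
= 1.29

1.29


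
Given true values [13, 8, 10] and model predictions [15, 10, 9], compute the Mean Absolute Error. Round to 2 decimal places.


Absolute errors: [2, 2, 1]
Sum of absolute errors = 5
MAE = 5 / 3 = 1.67

1.67


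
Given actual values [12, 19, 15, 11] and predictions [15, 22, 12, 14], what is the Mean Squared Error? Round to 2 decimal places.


Differences: [-3, -3, 3, -3]
Squared errors: [9, 9, 9, 9]
Sum of squared errors = 36
MSE = 36 / 4 = 9.00

9.00


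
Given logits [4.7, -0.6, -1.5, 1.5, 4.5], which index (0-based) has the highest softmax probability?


Softmax is a monotonic transformation, so it preserves the argmax.
We need to find the index of the maximum logit.
Index 0: 4.7
Index 1: -0.6
Index 2: -1.5
Index 3: 1.5
Index 4: 4.5
Maximum logit = 4.7 at index 0

0


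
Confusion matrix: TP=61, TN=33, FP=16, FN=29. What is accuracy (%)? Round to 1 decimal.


Accuracy = (TP + TN) / (TP + TN + FP + FN) * 100
= (61 + 33) / (61 + 33 + 16 + 29)
= 94 / 139
= 0.6763
= 67.6%

67.6


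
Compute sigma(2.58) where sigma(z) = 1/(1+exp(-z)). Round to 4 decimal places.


sigmoid(z) = 1 / (1 + exp(-z))
exp(-(2.58)) = exp(-2.58) = 0.0758
1 + 0.0758 = 1.0758
1 / 1.0758 = 0.9296

0.9296


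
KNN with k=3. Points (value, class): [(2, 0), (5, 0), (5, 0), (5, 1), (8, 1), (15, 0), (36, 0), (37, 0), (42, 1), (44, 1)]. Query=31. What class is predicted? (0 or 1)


Distances from query 31:
Point 36 (class 0): distance = 5
Point 37 (class 0): distance = 6
Point 42 (class 1): distance = 11
K=3 nearest neighbors: classes = [0, 0, 1]
Votes for class 1: 1 / 3
Majority vote => class 0

0


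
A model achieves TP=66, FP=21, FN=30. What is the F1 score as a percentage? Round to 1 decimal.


Precision = TP / (TP + FP) = 66 / 87 = 0.7586
Recall = TP / (TP + FN) = 66 / 96 = 0.6875
F1 = 2 * P * R / (P + R)
= 2 * 0.7586 * 0.6875 / (0.7586 + 0.6875)
= 1.0431 / 1.4461
= 0.7213
As percentage: 72.1%

72.1


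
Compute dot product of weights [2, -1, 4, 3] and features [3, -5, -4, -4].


Element-wise products:
2 * 3 = 6
-1 * -5 = 5
4 * -4 = -16
3 * -4 = -12
Sum = 6 + 5 + -16 + -12
= -17

-17


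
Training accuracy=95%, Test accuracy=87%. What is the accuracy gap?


Gap = train_accuracy - test_accuracy
= 95 - 87
= 8%
This moderate gap may indicate mild overfitting.

8


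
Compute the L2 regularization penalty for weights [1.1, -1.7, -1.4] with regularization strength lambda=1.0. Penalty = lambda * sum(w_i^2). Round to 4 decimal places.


Squaring each weight:
1.1^2 = 1.21
(-1.7)^2 = 2.89
(-1.4)^2 = 1.96
Sum of squares = 6.06
Penalty = 1.0 * 6.06 = 6.0600

6.0600


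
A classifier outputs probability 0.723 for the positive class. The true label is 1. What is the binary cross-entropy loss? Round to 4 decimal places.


For y=1: Loss = -log(p)
= -log(0.723)
= -(-0.3243)
= 0.3243

0.3243


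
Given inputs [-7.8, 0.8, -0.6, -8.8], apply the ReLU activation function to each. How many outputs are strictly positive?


ReLU(x) = max(0, x) for each element:
ReLU(-7.8) = 0
ReLU(0.8) = 0.8
ReLU(-0.6) = 0
ReLU(-8.8) = 0
Active neurons (>0): 1

1


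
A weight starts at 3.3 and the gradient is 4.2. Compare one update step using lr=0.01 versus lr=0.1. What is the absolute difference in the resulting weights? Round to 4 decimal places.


With lr=0.01: w_new = 3.3 - 0.01 * 4.2 = 3.258
With lr=0.1: w_new = 3.3 - 0.1 * 4.2 = 2.88
Absolute difference = |3.258 - 2.88|
= 0.3780

0.3780
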